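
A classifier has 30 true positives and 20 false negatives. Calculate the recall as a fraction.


Recall = TP / (TP + FN) = 30 / 50 = 3/5.

3/5


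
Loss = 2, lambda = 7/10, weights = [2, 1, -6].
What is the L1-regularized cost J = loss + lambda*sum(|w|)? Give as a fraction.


L1 norm = sum(|w|) = 9. J = 2 + 7/10 * 9 = 83/10.

83/10


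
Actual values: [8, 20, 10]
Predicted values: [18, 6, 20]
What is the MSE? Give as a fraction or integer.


MSE = (1/3) * ((8-18)^2=100 + (20-6)^2=196 + (10-20)^2=100). Sum = 396. MSE = 132.

132


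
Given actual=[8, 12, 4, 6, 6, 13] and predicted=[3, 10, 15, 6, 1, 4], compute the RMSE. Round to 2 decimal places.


MSE = 42.6667. RMSE = sqrt(42.6667) = 6.53.

6.53


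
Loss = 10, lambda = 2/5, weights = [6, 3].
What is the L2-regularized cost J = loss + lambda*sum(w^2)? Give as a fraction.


L2 sq norm = sum(w^2) = 45. J = 10 + 2/5 * 45 = 28.

28


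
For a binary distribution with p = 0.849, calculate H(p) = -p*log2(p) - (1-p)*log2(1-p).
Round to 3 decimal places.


H = -0.849*log2(0.849) - 0.151*log2(0.151) = 0.612.

0.612


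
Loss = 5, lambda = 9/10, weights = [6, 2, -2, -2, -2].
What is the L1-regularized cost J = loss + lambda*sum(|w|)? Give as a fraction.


L1 norm = sum(|w|) = 14. J = 5 + 9/10 * 14 = 88/5.

88/5


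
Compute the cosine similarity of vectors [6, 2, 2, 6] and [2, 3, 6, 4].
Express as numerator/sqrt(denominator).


dot = 54. |a|^2 = 80, |b|^2 = 65. cos = 54/sqrt(5200).

54/sqrt(5200)


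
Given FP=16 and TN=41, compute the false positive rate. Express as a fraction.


FPR = FP / (FP + TN) = 16 / 57 = 16/57.

16/57


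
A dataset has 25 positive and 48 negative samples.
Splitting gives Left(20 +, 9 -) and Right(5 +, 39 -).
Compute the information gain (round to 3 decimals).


H(parent) = 0.9272. H(left) = 0.8936, H(right) = 0.5108. Weighted = (29/73)*0.8936 + (44/73)*0.5108 = 0.6629. IG = 0.9272 - 0.6629 = 0.2643, which rounds to 0.264.

0.264


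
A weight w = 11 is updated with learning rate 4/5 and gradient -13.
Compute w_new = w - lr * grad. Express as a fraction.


w_new = 11 - 4/5 * -13 = 11 - -52/5 = 107/5.

107/5


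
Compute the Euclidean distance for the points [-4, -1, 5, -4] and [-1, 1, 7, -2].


d = sqrt(sum of squared differences). (-4--1)^2=9, (-1-1)^2=4, (5-7)^2=4, (-4--2)^2=4. Sum = 21.

sqrt(21)


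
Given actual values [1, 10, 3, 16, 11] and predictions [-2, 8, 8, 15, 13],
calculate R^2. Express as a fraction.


Mean(y) = 41/5. SS_res = 43. SS_tot = 754/5. R^2 = 1 - 43/(754/5) = 539/754.

539/754


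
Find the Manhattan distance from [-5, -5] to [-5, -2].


d = sum of absolute differences: |-5--5|=0 + |-5--2|=3 = 3.

3


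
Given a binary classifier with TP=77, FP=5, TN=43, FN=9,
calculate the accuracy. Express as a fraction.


Accuracy = (TP + TN) / (TP + TN + FP + FN) = (77 + 43) / 134 = 60/67.

60/67


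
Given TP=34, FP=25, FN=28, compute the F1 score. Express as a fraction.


Precision = 34/59 = 34/59. Recall = 34/62 = 17/31. F1 = 2*P*R/(P+R) = 68/121.

68/121


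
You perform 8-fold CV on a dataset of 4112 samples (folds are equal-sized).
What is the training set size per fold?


Each validation fold has 4112/8 = 514 samples. Training set = 4112 - 514 = 3598.

3598


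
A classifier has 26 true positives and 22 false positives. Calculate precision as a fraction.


Precision = TP / (TP + FP) = 26 / 48 = 13/24.

13/24


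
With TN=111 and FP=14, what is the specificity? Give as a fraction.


Specificity = TN / (TN + FP) = 111 / 125 = 111/125.

111/125


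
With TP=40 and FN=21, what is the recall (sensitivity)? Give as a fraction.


Recall = TP / (TP + FN) = 40 / 61 = 40/61.

40/61


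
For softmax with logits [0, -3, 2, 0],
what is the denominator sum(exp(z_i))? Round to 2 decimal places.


Denom = e^0=1.0000 + e^-3=0.0498 + e^2=7.3891 + e^0=1.0000. Sum = 9.4389, which rounds to 9.44.

9.44


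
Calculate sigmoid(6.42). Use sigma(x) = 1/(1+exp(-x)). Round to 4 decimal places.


sigma(6.42) = 1/(1+e^(-6.42)) = 1/(1+0.001629) = 1/1.001629 = 0.9984.

0.9984


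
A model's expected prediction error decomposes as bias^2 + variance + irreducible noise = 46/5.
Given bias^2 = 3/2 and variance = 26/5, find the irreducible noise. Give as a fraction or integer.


Total error = bias^2 + variance + irreducible noise. So irreducible noise = 46/5 - 3/2 - 26/5 = 5/2.

5/2


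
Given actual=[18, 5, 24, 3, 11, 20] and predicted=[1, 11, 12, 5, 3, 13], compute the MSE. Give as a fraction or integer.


MSE = (1/6) * ((18-1)^2=289 + (5-11)^2=36 + (24-12)^2=144 + (3-5)^2=4 + (11-3)^2=64 + (20-13)^2=49). Sum = 586. MSE = 293/3.

293/3


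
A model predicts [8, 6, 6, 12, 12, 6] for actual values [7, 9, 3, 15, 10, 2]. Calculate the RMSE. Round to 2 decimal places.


MSE = 8.0000. RMSE = sqrt(8.0000) = 2.83.

2.83


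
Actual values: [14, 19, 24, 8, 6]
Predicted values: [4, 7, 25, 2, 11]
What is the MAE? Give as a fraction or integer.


MAE = (1/5) * (|14-4|=10 + |19-7|=12 + |24-25|=1 + |8-2|=6 + |6-11|=5). Sum = 34. MAE = 34/5.

34/5


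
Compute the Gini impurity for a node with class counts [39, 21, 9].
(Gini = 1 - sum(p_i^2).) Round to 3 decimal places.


Total = 69. Proportions: 39/69, 21/69, 9/69. sum(p_i^2) = 0.4291. Gini = 1 - 0.4291 = 0.5709, which rounds to 0.571.

0.571


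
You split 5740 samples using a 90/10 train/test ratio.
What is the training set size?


Test set = 5740 * 10% = 574. Training set = 5740 - 574 = 5166.

5166


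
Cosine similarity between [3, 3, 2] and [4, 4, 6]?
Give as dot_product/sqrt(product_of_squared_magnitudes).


dot = 36. |a|^2 = 22, |b|^2 = 68. cos = 36/sqrt(1496).

36/sqrt(1496)


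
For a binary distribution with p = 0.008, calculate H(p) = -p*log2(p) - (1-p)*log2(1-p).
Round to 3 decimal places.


H = -0.008*log2(0.008) - 0.992*log2(0.992) = 0.067.

0.067


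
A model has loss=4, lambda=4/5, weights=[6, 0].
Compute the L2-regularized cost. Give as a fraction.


L2 sq norm = sum(w^2) = 36. J = 4 + 4/5 * 36 = 164/5.

164/5


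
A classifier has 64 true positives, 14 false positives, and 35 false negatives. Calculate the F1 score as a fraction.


Precision = 64/78 = 32/39. Recall = 64/99 = 64/99. F1 = 2*P*R/(P+R) = 128/177.

128/177


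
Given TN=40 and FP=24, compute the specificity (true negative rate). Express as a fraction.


Specificity = TN / (TN + FP) = 40 / 64 = 5/8.

5/8


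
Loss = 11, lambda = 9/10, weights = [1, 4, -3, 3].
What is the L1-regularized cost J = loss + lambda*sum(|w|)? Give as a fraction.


L1 norm = sum(|w|) = 11. J = 11 + 9/10 * 11 = 209/10.

209/10


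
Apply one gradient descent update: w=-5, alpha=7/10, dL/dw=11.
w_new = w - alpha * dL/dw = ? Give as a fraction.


w_new = -5 - 7/10 * 11 = -5 - 77/10 = -127/10.

-127/10


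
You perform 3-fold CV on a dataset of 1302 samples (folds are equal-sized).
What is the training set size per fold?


Each validation fold has 1302/3 = 434 samples. Training set = 1302 - 434 = 868.

868


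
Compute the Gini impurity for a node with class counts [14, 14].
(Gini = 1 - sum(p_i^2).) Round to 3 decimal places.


Total = 28. Proportions: 14/28, 14/28. sum(p_i^2) = 0.5000. Gini = 1 - 0.5000 = 0.5000, which rounds to 0.500.

0.500


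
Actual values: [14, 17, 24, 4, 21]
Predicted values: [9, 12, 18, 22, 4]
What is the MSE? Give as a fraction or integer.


MSE = (1/5) * ((14-9)^2=25 + (17-12)^2=25 + (24-18)^2=36 + (4-22)^2=324 + (21-4)^2=289). Sum = 699. MSE = 699/5.

699/5


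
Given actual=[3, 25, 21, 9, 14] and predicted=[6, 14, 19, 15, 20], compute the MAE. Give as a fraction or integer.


MAE = (1/5) * (|3-6|=3 + |25-14|=11 + |21-19|=2 + |9-15|=6 + |14-20|=6). Sum = 28. MAE = 28/5.

28/5


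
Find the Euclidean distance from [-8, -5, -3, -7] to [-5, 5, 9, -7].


d = sqrt(sum of squared differences). (-8--5)^2=9, (-5-5)^2=100, (-3-9)^2=144, (-7--7)^2=0. Sum = 253.

sqrt(253)


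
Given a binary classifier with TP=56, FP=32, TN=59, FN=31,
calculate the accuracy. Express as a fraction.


Accuracy = (TP + TN) / (TP + TN + FP + FN) = (56 + 59) / 178 = 115/178.

115/178


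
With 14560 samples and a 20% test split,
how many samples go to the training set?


Test set = 14560 * 20% = 2912. Training set = 14560 - 2912 = 11648.

11648


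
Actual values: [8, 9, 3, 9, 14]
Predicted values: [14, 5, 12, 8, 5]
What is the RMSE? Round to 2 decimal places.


MSE = 43.0000. RMSE = sqrt(43.0000) = 6.56.

6.56


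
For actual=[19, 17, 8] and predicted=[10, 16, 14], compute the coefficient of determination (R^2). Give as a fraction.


Mean(y) = 44/3. SS_res = 118. SS_tot = 206/3. R^2 = 1 - 118/(206/3) = -74/103.

-74/103


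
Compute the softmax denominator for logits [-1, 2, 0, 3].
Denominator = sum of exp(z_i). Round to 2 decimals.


Denom = e^-1=0.3679 + e^2=7.3891 + e^0=1.0000 + e^3=20.0855. Sum = 28.8425, which rounds to 28.84.

28.84


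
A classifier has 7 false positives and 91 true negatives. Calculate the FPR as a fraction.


FPR = FP / (FP + TN) = 7 / 98 = 1/14.

1/14


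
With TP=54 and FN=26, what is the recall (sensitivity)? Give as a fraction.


Recall = TP / (TP + FN) = 54 / 80 = 27/40.

27/40


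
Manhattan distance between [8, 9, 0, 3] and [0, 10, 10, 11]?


d = sum of absolute differences: |8-0|=8 + |9-10|=1 + |0-10|=10 + |3-11|=8 = 27.

27


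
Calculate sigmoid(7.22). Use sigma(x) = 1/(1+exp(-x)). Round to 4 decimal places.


sigma(7.22) = 1/(1+e^(-7.22)) = 1/(1+0.000732) = 1/1.000732 = 0.9993.

0.9993


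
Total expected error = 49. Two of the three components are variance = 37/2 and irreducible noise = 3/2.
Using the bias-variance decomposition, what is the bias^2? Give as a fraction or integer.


Total error = bias^2 + variance + irreducible noise. So bias^2 = 49 - 37/2 - 3/2 = 29.

29


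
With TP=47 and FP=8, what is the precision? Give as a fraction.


Precision = TP / (TP + FP) = 47 / 55 = 47/55.

47/55


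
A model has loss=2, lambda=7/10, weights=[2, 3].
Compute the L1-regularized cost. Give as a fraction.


L1 norm = sum(|w|) = 5. J = 2 + 7/10 * 5 = 11/2.

11/2


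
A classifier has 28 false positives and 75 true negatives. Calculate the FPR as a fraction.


FPR = FP / (FP + TN) = 28 / 103 = 28/103.

28/103


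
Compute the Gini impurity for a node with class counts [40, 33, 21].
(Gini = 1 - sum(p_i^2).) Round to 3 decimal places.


Total = 94. Proportions: 40/94, 33/94, 21/94. sum(p_i^2) = 0.3542. Gini = 1 - 0.3542 = 0.6458, which rounds to 0.646.

0.646


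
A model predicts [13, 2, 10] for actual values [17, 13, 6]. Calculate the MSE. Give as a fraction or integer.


MSE = (1/3) * ((17-13)^2=16 + (13-2)^2=121 + (6-10)^2=16). Sum = 153. MSE = 51.

51


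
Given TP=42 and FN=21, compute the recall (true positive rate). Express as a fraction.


Recall = TP / (TP + FN) = 42 / 63 = 2/3.

2/3


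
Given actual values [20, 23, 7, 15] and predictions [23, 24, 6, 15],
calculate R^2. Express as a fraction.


Mean(y) = 65/4. SS_res = 11. SS_tot = 587/4. R^2 = 1 - 11/(587/4) = 543/587.

543/587


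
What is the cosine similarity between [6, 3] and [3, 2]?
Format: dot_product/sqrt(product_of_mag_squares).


dot = 24. |a|^2 = 45, |b|^2 = 13. cos = 24/sqrt(585).

24/sqrt(585)


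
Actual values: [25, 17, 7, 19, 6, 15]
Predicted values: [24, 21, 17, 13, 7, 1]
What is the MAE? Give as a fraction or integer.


MAE = (1/6) * (|25-24|=1 + |17-21|=4 + |7-17|=10 + |19-13|=6 + |6-7|=1 + |15-1|=14). Sum = 36. MAE = 6.

6


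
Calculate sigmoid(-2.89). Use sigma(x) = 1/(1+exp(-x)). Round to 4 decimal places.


sigma(-2.89) = 1/(1+e^(2.89)) = 1/(1+17.993310) = 1/18.993310 = 0.0527.

0.0527


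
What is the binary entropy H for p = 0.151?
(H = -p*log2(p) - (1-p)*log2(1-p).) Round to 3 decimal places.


H = -0.151*log2(0.151) - 0.849*log2(0.849) = 0.612.

0.612


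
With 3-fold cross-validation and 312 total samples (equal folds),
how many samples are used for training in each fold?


Each validation fold has 312/3 = 104 samples. Training set = 312 - 104 = 208.

208


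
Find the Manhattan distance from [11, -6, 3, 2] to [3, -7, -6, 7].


d = sum of absolute differences: |11-3|=8 + |-6--7|=1 + |3--6|=9 + |2-7|=5 = 23.

23


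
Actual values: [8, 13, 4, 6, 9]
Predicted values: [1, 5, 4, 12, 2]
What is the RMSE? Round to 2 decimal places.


MSE = 39.6000. RMSE = sqrt(39.6000) = 6.29.

6.29


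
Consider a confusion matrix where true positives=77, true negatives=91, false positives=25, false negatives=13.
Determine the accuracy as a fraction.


Accuracy = (TP + TN) / (TP + TN + FP + FN) = (77 + 91) / 206 = 84/103.

84/103


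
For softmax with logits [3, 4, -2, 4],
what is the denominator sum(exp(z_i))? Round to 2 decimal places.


Denom = e^3=20.0855 + e^4=54.5982 + e^-2=0.1353 + e^4=54.5982. Sum = 129.4172, which rounds to 129.42.

129.42


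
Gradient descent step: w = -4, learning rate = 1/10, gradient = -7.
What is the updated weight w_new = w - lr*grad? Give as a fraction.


w_new = -4 - 1/10 * -7 = -4 - -7/10 = -33/10.

-33/10


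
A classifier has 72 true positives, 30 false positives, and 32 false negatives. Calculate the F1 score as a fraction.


Precision = 72/102 = 12/17. Recall = 72/104 = 9/13. F1 = 2*P*R/(P+R) = 72/103.

72/103


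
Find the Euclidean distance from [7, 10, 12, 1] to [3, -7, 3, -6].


d = sqrt(sum of squared differences). (7-3)^2=16, (10--7)^2=289, (12-3)^2=81, (1--6)^2=49. Sum = 435.

sqrt(435)


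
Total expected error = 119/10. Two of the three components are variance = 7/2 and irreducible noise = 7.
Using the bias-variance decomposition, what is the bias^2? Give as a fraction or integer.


Total error = bias^2 + variance + irreducible noise. So bias^2 = 119/10 - 7/2 - 7 = 7/5.

7/5


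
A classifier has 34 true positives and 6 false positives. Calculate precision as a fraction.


Precision = TP / (TP + FP) = 34 / 40 = 17/20.

17/20


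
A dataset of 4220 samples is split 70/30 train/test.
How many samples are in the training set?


Test set = 4220 * 30% = 1266. Training set = 4220 - 1266 = 2954.

2954


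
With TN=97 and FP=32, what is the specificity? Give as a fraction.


Specificity = TN / (TN + FP) = 97 / 129 = 97/129.

97/129


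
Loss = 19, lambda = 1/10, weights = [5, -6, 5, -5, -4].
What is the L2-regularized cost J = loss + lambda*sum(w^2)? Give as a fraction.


L2 sq norm = sum(w^2) = 127. J = 19 + 1/10 * 127 = 317/10.

317/10


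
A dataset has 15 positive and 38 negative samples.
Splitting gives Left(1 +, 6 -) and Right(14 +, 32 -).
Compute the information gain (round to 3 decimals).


H(parent) = 0.8595. H(left) = 0.5917, H(right) = 0.8865. Weighted = (7/53)*0.5917 + (46/53)*0.8865 = 0.8476. IG = 0.8595 - 0.8476 = 0.0119, which rounds to 0.012.

0.012


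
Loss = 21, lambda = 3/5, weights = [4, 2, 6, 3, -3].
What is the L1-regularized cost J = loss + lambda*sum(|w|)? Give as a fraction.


L1 norm = sum(|w|) = 18. J = 21 + 3/5 * 18 = 159/5.

159/5


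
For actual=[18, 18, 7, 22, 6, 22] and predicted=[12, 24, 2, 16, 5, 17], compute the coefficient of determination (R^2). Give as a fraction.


Mean(y) = 31/2. SS_res = 159. SS_tot = 519/2. R^2 = 1 - 159/(519/2) = 67/173.

67/173


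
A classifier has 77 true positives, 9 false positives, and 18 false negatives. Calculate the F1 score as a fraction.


Precision = 77/86 = 77/86. Recall = 77/95 = 77/95. F1 = 2*P*R/(P+R) = 154/181.

154/181


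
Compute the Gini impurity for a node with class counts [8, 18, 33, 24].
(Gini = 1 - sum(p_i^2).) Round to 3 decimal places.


Total = 83. Proportions: 8/83, 18/83, 33/83, 24/83. sum(p_i^2) = 0.2980. Gini = 1 - 0.2980 = 0.7020, which rounds to 0.702.

0.702


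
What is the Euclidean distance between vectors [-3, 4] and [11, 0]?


d = sqrt(sum of squared differences). (-3-11)^2=196, (4-0)^2=16. Sum = 212.

sqrt(212)


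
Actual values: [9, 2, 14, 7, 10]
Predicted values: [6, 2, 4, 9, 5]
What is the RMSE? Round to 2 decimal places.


MSE = 27.6000. RMSE = sqrt(27.6000) = 5.25.

5.25


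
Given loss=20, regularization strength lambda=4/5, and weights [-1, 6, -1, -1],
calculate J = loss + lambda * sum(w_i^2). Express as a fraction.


L2 sq norm = sum(w^2) = 39. J = 20 + 4/5 * 39 = 256/5.

256/5


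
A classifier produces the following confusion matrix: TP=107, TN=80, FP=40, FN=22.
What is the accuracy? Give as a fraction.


Accuracy = (TP + TN) / (TP + TN + FP + FN) = (107 + 80) / 249 = 187/249.

187/249


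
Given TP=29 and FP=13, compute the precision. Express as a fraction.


Precision = TP / (TP + FP) = 29 / 42 = 29/42.

29/42


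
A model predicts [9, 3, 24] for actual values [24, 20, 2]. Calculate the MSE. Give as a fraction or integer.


MSE = (1/3) * ((24-9)^2=225 + (20-3)^2=289 + (2-24)^2=484). Sum = 998. MSE = 998/3.

998/3


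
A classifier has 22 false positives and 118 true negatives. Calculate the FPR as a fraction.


FPR = FP / (FP + TN) = 22 / 140 = 11/70.

11/70


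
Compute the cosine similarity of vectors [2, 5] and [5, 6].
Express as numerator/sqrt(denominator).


dot = 40. |a|^2 = 29, |b|^2 = 61. cos = 40/sqrt(1769).

40/sqrt(1769)


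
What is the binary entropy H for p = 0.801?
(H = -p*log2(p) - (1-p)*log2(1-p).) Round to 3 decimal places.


H = -0.801*log2(0.801) - 0.199*log2(0.199) = 0.720.

0.720


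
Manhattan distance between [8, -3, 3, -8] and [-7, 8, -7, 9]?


d = sum of absolute differences: |8--7|=15 + |-3-8|=11 + |3--7|=10 + |-8-9|=17 = 53.

53


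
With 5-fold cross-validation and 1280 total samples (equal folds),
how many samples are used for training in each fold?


Each validation fold has 1280/5 = 256 samples. Training set = 1280 - 256 = 1024.

1024


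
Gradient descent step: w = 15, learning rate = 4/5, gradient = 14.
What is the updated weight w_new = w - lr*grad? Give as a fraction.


w_new = 15 - 4/5 * 14 = 15 - 56/5 = 19/5.

19/5


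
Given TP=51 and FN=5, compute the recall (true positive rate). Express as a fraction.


Recall = TP / (TP + FN) = 51 / 56 = 51/56.

51/56


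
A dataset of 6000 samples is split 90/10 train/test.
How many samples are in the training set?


Test set = 6000 * 10% = 600. Training set = 6000 - 600 = 5400.

5400


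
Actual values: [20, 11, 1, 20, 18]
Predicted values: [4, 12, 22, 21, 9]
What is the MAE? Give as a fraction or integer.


MAE = (1/5) * (|20-4|=16 + |11-12|=1 + |1-22|=21 + |20-21|=1 + |18-9|=9). Sum = 48. MAE = 48/5.

48/5


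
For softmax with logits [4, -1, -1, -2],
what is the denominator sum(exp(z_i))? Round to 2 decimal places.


Denom = e^4=54.5982 + e^-1=0.3679 + e^-1=0.3679 + e^-2=0.1353. Sum = 55.4693, which rounds to 55.47.

55.47


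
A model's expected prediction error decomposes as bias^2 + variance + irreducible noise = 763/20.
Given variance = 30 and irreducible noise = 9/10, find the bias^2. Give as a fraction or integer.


Total error = bias^2 + variance + irreducible noise. So bias^2 = 763/20 - 30 - 9/10 = 29/4.

29/4


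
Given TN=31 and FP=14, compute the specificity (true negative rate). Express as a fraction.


Specificity = TN / (TN + FP) = 31 / 45 = 31/45.

31/45


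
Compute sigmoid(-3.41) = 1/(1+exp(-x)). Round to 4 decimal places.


sigma(-3.41) = 1/(1+e^(3.41)) = 1/(1+30.265244) = 1/31.265244 = 0.0320.

0.0320


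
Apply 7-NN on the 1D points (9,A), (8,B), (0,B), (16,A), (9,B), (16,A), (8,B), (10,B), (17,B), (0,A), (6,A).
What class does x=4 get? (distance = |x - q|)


Distances: |9-4|=5, |8-4|=4, |0-4|=4, |16-4|=12, |9-4|=5, |16-4|=12, |8-4|=4, |10-4|=6, |17-4|=13, |0-4|=4, |6-4|=2. 7 nearest: (6,A), (0,A), (8,B), (0,B), (8,B), (9,A), (9,B). Counts: {'A': 3, 'B': 4}. Majority class: B.

B


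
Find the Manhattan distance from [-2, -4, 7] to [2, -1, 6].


d = sum of absolute differences: |-2-2|=4 + |-4--1|=3 + |7-6|=1 = 8.

8


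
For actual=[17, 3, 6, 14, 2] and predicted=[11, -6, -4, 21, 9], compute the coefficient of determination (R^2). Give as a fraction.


Mean(y) = 42/5. SS_res = 315. SS_tot = 906/5. R^2 = 1 - 315/(906/5) = -223/302.

-223/302


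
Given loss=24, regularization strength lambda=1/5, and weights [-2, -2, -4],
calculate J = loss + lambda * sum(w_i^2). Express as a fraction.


L2 sq norm = sum(w^2) = 24. J = 24 + 1/5 * 24 = 144/5.

144/5


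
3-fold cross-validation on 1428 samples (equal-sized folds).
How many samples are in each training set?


Each validation fold has 1428/3 = 476 samples. Training set = 1428 - 476 = 952.

952


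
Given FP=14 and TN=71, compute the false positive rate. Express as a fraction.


FPR = FP / (FP + TN) = 14 / 85 = 14/85.

14/85


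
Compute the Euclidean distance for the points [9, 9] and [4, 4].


d = sqrt(sum of squared differences). (9-4)^2=25, (9-4)^2=25. Sum = 50.

sqrt(50)


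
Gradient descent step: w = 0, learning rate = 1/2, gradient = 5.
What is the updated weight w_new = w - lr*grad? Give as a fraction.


w_new = 0 - 1/2 * 5 = 0 - 5/2 = -5/2.

-5/2


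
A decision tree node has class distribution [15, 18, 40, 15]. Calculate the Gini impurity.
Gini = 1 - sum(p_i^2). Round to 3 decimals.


Total = 88. Proportions: 15/88, 18/88, 40/88, 15/88. sum(p_i^2) = 0.3066. Gini = 1 - 0.3066 = 0.6934, which rounds to 0.693.

0.693


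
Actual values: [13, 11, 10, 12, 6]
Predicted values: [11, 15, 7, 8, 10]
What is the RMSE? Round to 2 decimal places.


MSE = 12.2000. RMSE = sqrt(12.2000) = 3.49.

3.49


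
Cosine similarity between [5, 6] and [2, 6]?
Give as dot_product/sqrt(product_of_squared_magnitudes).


dot = 46. |a|^2 = 61, |b|^2 = 40. cos = 46/sqrt(2440).

46/sqrt(2440)


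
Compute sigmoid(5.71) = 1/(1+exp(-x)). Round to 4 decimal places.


sigma(5.71) = 1/(1+e^(-5.71)) = 1/(1+0.003313) = 1/1.003313 = 0.9967.

0.9967


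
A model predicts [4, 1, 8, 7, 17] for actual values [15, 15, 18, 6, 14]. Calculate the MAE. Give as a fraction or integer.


MAE = (1/5) * (|15-4|=11 + |15-1|=14 + |18-8|=10 + |6-7|=1 + |14-17|=3). Sum = 39. MAE = 39/5.

39/5


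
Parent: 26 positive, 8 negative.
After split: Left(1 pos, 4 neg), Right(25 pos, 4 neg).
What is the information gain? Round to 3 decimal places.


H(parent) = 0.7871. H(left) = 0.7219, H(right) = 0.5788. Weighted = (5/34)*0.7219 + (29/34)*0.5788 = 0.5998. IG = 0.7871 - 0.5998 = 0.1873, which rounds to 0.187.

0.187


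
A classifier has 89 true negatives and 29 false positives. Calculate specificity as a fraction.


Specificity = TN / (TN + FP) = 89 / 118 = 89/118.

89/118


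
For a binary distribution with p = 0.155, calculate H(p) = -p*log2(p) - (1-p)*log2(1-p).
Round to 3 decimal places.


H = -0.155*log2(0.155) - 0.845*log2(0.845) = 0.622.

0.622


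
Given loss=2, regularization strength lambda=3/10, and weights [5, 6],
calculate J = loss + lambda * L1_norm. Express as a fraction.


L1 norm = sum(|w|) = 11. J = 2 + 3/10 * 11 = 53/10.

53/10


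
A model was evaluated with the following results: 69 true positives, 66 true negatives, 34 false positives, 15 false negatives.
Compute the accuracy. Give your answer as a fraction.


Accuracy = (TP + TN) / (TP + TN + FP + FN) = (69 + 66) / 184 = 135/184.

135/184


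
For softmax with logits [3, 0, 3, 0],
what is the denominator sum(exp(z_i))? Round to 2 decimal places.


Denom = e^3=20.0855 + e^0=1.0000 + e^3=20.0855 + e^0=1.0000. Sum = 42.1710, which rounds to 42.17.

42.17


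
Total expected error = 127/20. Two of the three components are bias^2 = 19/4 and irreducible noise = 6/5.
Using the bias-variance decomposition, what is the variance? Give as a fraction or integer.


Total error = bias^2 + variance + irreducible noise. So variance = 127/20 - 19/4 - 6/5 = 2/5.

2/5


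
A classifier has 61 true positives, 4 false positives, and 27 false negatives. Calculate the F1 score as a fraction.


Precision = 61/65 = 61/65. Recall = 61/88 = 61/88. F1 = 2*P*R/(P+R) = 122/153.

122/153


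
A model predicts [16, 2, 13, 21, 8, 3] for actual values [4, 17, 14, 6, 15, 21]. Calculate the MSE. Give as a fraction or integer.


MSE = (1/6) * ((4-16)^2=144 + (17-2)^2=225 + (14-13)^2=1 + (6-21)^2=225 + (15-8)^2=49 + (21-3)^2=324). Sum = 968. MSE = 484/3.

484/3


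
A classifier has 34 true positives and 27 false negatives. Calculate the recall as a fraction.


Recall = TP / (TP + FN) = 34 / 61 = 34/61.

34/61


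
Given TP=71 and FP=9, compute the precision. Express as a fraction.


Precision = TP / (TP + FP) = 71 / 80 = 71/80.

71/80


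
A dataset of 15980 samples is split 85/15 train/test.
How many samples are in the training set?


Test set = 15980 * 15% = 2397. Training set = 15980 - 2397 = 13583.

13583


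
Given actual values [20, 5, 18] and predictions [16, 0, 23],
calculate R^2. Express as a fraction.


Mean(y) = 43/3. SS_res = 66. SS_tot = 398/3. R^2 = 1 - 66/(398/3) = 100/199.

100/199


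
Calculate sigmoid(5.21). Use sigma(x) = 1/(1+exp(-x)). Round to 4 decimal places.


sigma(5.21) = 1/(1+e^(-5.21)) = 1/(1+0.005462) = 1/1.005462 = 0.9946.

0.9946


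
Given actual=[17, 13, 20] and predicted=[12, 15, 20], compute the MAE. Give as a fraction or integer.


MAE = (1/3) * (|17-12|=5 + |13-15|=2 + |20-20|=0). Sum = 7. MAE = 7/3.

7/3


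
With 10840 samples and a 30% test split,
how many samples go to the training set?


Test set = 10840 * 30% = 3252. Training set = 10840 - 3252 = 7588.

7588


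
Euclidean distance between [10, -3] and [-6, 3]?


d = sqrt(sum of squared differences). (10--6)^2=256, (-3-3)^2=36. Sum = 292.

sqrt(292)


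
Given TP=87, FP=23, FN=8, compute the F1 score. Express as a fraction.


Precision = 87/110 = 87/110. Recall = 87/95 = 87/95. F1 = 2*P*R/(P+R) = 174/205.

174/205


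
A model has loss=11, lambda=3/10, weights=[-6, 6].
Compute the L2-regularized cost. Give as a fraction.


L2 sq norm = sum(w^2) = 72. J = 11 + 3/10 * 72 = 163/5.

163/5


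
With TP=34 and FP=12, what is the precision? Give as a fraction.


Precision = TP / (TP + FP) = 34 / 46 = 17/23.

17/23


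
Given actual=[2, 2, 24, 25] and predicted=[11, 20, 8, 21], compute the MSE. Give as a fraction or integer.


MSE = (1/4) * ((2-11)^2=81 + (2-20)^2=324 + (24-8)^2=256 + (25-21)^2=16). Sum = 677. MSE = 677/4.

677/4


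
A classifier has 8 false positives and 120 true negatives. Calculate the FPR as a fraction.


FPR = FP / (FP + TN) = 8 / 128 = 1/16.

1/16


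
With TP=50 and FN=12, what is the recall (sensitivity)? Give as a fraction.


Recall = TP / (TP + FN) = 50 / 62 = 25/31.

25/31


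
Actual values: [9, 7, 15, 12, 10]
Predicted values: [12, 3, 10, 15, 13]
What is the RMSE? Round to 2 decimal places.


MSE = 13.6000. RMSE = sqrt(13.6000) = 3.69.

3.69


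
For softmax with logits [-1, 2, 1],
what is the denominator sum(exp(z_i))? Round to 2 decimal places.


Denom = e^-1=0.3679 + e^2=7.3891 + e^1=2.7183. Sum = 10.4753, which rounds to 10.48.

10.48


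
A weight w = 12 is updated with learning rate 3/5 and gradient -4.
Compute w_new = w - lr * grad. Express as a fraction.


w_new = 12 - 3/5 * -4 = 12 - -12/5 = 72/5.

72/5


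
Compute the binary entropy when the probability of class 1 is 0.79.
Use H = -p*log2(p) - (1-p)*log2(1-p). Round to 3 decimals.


H = -0.79*log2(0.79) - 0.21*log2(0.21) = 0.741.

0.741


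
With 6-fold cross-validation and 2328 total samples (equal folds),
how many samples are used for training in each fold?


Each validation fold has 2328/6 = 388 samples. Training set = 2328 - 388 = 1940.

1940


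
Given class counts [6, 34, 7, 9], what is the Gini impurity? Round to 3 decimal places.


Total = 56. Proportions: 6/56, 34/56, 7/56, 9/56. sum(p_i^2) = 0.4216. Gini = 1 - 0.4216 = 0.5784, which rounds to 0.578.

0.578


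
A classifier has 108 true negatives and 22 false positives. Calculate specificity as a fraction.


Specificity = TN / (TN + FP) = 108 / 130 = 54/65.

54/65


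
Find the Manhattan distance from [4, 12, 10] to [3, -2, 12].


d = sum of absolute differences: |4-3|=1 + |12--2|=14 + |10-12|=2 = 17.

17


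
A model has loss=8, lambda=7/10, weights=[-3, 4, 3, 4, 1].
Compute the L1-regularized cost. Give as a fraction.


L1 norm = sum(|w|) = 15. J = 8 + 7/10 * 15 = 37/2.

37/2


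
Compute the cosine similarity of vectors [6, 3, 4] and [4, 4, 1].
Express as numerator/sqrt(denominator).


dot = 40. |a|^2 = 61, |b|^2 = 33. cos = 40/sqrt(2013).

40/sqrt(2013)


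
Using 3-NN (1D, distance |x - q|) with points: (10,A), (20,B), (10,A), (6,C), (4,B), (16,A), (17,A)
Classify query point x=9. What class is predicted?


Distances: |10-9|=1, |20-9|=11, |10-9|=1, |6-9|=3, |4-9|=5, |16-9|=7, |17-9|=8. 3 nearest: (10,A), (10,A), (6,C). Counts: {'A': 2, 'C': 1}. Majority class: A.

A


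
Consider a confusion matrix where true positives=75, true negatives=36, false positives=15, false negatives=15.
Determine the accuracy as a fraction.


Accuracy = (TP + TN) / (TP + TN + FP + FN) = (75 + 36) / 141 = 37/47.

37/47


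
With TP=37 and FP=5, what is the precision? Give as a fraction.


Precision = TP / (TP + FP) = 37 / 42 = 37/42.

37/42


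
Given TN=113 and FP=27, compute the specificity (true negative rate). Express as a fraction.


Specificity = TN / (TN + FP) = 113 / 140 = 113/140.

113/140


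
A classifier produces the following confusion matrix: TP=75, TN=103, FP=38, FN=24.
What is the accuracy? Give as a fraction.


Accuracy = (TP + TN) / (TP + TN + FP + FN) = (75 + 103) / 240 = 89/120.

89/120


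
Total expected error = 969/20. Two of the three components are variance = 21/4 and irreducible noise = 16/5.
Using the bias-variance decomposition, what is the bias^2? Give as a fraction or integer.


Total error = bias^2 + variance + irreducible noise. So bias^2 = 969/20 - 21/4 - 16/5 = 40.

40


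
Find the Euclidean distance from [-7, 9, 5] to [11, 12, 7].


d = sqrt(sum of squared differences). (-7-11)^2=324, (9-12)^2=9, (5-7)^2=4. Sum = 337.

sqrt(337)


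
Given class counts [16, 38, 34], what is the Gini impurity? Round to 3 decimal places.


Total = 88. Proportions: 16/88, 38/88, 34/88. sum(p_i^2) = 0.3688. Gini = 1 - 0.3688 = 0.6312, which rounds to 0.631.

0.631


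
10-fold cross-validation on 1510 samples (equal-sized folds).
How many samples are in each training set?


Each validation fold has 1510/10 = 151 samples. Training set = 1510 - 151 = 1359.

1359


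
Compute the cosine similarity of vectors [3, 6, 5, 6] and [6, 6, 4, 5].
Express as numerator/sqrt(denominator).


dot = 104. |a|^2 = 106, |b|^2 = 113. cos = 104/sqrt(11978).

104/sqrt(11978)


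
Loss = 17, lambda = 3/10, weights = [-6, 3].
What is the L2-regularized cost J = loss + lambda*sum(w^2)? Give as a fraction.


L2 sq norm = sum(w^2) = 45. J = 17 + 3/10 * 45 = 61/2.

61/2


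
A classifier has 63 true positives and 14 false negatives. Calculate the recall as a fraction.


Recall = TP / (TP + FN) = 63 / 77 = 9/11.

9/11


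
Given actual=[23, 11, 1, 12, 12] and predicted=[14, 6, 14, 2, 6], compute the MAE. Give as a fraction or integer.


MAE = (1/5) * (|23-14|=9 + |11-6|=5 + |1-14|=13 + |12-2|=10 + |12-6|=6). Sum = 43. MAE = 43/5.

43/5


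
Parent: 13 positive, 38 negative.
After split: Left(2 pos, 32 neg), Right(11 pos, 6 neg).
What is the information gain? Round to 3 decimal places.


H(parent) = 0.8190. H(left) = 0.3228, H(right) = 0.9367. Weighted = (34/51)*0.3228 + (17/51)*0.9367 = 0.5274. IG = 0.8190 - 0.5274 = 0.2916, which rounds to 0.292.

0.292


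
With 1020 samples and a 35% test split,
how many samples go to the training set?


Test set = 1020 * 35% = 357. Training set = 1020 - 357 = 663.

663


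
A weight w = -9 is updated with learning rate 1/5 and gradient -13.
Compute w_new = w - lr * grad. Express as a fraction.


w_new = -9 - 1/5 * -13 = -9 - -13/5 = -32/5.

-32/5


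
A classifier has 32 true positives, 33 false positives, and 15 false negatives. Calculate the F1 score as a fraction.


Precision = 32/65 = 32/65. Recall = 32/47 = 32/47. F1 = 2*P*R/(P+R) = 4/7.

4/7


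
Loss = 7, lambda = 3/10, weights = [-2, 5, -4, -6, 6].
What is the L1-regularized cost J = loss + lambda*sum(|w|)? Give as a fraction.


L1 norm = sum(|w|) = 23. J = 7 + 3/10 * 23 = 139/10.

139/10


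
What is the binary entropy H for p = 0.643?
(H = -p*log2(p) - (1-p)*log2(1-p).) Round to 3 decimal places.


H = -0.643*log2(0.643) - 0.357*log2(0.357) = 0.940.

0.940


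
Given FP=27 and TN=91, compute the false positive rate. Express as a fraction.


FPR = FP / (FP + TN) = 27 / 118 = 27/118.

27/118


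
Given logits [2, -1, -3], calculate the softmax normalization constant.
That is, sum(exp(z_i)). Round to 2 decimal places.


Denom = e^2=7.3891 + e^-1=0.3679 + e^-3=0.0498. Sum = 7.8068, which rounds to 7.81.

7.81


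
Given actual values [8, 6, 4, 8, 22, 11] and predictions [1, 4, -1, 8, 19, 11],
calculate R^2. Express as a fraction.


Mean(y) = 59/6. SS_res = 87. SS_tot = 1229/6. R^2 = 1 - 87/(1229/6) = 707/1229.

707/1229


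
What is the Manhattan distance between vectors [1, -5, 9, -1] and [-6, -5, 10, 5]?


d = sum of absolute differences: |1--6|=7 + |-5--5|=0 + |9-10|=1 + |-1-5|=6 = 14.

14


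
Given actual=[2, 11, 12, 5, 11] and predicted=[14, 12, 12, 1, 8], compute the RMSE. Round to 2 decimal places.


MSE = 34.0000. RMSE = sqrt(34.0000) = 5.83.

5.83


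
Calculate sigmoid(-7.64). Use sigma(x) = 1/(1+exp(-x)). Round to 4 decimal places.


sigma(-7.64) = 1/(1+e^(7.64)) = 1/(1+2079.743817) = 1/2080.743817 = 0.0005.

0.0005


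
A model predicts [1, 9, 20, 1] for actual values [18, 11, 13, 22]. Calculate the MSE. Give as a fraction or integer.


MSE = (1/4) * ((18-1)^2=289 + (11-9)^2=4 + (13-20)^2=49 + (22-1)^2=441). Sum = 783. MSE = 783/4.

783/4


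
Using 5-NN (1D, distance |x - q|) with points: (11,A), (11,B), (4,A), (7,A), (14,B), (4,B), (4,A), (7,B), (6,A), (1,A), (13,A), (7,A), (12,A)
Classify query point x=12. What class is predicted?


Distances: |11-12|=1, |11-12|=1, |4-12|=8, |7-12|=5, |14-12|=2, |4-12|=8, |4-12|=8, |7-12|=5, |6-12|=6, |1-12|=11, |13-12|=1, |7-12|=5, |12-12|=0. 5 nearest: (12,A), (11,A), (13,A), (11,B), (14,B). Counts: {'A': 3, 'B': 2}. Majority class: A.

A


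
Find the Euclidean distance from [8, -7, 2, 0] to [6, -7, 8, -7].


d = sqrt(sum of squared differences). (8-6)^2=4, (-7--7)^2=0, (2-8)^2=36, (0--7)^2=49. Sum = 89.

sqrt(89)


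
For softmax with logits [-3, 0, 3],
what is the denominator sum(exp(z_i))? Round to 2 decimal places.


Denom = e^-3=0.0498 + e^0=1.0000 + e^3=20.0855. Sum = 21.1353, which rounds to 21.14.

21.14


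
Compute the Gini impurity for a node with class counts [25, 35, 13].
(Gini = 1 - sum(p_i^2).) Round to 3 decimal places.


Total = 73. Proportions: 25/73, 35/73, 13/73. sum(p_i^2) = 0.3789. Gini = 1 - 0.3789 = 0.6211, which rounds to 0.621.

0.621


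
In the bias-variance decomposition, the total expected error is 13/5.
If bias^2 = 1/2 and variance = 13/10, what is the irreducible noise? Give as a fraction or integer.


Total error = bias^2 + variance + irreducible noise. So irreducible noise = 13/5 - 1/2 - 13/10 = 4/5.

4/5


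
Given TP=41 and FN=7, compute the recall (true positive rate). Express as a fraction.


Recall = TP / (TP + FN) = 41 / 48 = 41/48.

41/48


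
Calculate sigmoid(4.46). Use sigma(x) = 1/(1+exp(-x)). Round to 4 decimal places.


sigma(4.46) = 1/(1+e^(-4.46)) = 1/(1+0.011562) = 1/1.011562 = 0.9886.

0.9886


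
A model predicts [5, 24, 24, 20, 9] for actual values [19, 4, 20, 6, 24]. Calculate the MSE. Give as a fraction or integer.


MSE = (1/5) * ((19-5)^2=196 + (4-24)^2=400 + (20-24)^2=16 + (6-20)^2=196 + (24-9)^2=225). Sum = 1033. MSE = 1033/5.

1033/5


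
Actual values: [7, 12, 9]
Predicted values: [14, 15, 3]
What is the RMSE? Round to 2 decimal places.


MSE = 31.3333. RMSE = sqrt(31.3333) = 5.60.

5.60


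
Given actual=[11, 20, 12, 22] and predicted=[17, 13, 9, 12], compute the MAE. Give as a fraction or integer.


MAE = (1/4) * (|11-17|=6 + |20-13|=7 + |12-9|=3 + |22-12|=10). Sum = 26. MAE = 13/2.

13/2


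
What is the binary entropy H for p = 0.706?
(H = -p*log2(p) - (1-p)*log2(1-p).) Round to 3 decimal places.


H = -0.706*log2(0.706) - 0.294*log2(0.294) = 0.874.

0.874


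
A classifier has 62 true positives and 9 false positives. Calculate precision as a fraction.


Precision = TP / (TP + FP) = 62 / 71 = 62/71.

62/71


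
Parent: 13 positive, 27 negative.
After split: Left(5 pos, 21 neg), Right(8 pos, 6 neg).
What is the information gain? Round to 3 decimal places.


H(parent) = 0.9097. H(left) = 0.7063, H(right) = 0.9852. Weighted = (26/40)*0.7063 + (14/40)*0.9852 = 0.8039. IG = 0.9097 - 0.8039 = 0.1058, which rounds to 0.106.

0.106


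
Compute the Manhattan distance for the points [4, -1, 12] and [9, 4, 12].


d = sum of absolute differences: |4-9|=5 + |-1-4|=5 + |12-12|=0 = 10.

10


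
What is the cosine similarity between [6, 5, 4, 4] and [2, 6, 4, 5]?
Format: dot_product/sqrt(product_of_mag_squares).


dot = 78. |a|^2 = 93, |b|^2 = 81. cos = 78/sqrt(7533).

78/sqrt(7533)


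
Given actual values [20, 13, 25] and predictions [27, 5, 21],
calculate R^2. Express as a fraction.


Mean(y) = 58/3. SS_res = 129. SS_tot = 218/3. R^2 = 1 - 129/(218/3) = -169/218.

-169/218


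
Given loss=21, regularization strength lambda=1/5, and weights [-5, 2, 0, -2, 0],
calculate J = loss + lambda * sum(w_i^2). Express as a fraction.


L2 sq norm = sum(w^2) = 33. J = 21 + 1/5 * 33 = 138/5.

138/5


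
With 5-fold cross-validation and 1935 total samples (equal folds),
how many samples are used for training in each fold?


Each validation fold has 1935/5 = 387 samples. Training set = 1935 - 387 = 1548.

1548


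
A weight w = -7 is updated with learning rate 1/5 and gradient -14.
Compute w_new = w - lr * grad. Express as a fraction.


w_new = -7 - 1/5 * -14 = -7 - -14/5 = -21/5.

-21/5


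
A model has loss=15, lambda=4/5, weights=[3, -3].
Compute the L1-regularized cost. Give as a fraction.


L1 norm = sum(|w|) = 6. J = 15 + 4/5 * 6 = 99/5.

99/5


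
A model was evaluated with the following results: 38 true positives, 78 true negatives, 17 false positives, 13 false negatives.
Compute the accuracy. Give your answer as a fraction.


Accuracy = (TP + TN) / (TP + TN + FP + FN) = (38 + 78) / 146 = 58/73.

58/73


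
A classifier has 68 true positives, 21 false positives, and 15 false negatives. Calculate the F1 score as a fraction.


Precision = 68/89 = 68/89. Recall = 68/83 = 68/83. F1 = 2*P*R/(P+R) = 34/43.

34/43


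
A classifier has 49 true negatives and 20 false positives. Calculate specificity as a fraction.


Specificity = TN / (TN + FP) = 49 / 69 = 49/69.

49/69


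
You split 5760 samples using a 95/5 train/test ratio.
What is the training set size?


Test set = 5760 * 5% = 288. Training set = 5760 - 288 = 5472.

5472


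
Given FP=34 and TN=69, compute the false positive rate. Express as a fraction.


FPR = FP / (FP + TN) = 34 / 103 = 34/103.

34/103


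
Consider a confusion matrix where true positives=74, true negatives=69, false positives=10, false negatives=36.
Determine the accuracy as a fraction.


Accuracy = (TP + TN) / (TP + TN + FP + FN) = (74 + 69) / 189 = 143/189.

143/189
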